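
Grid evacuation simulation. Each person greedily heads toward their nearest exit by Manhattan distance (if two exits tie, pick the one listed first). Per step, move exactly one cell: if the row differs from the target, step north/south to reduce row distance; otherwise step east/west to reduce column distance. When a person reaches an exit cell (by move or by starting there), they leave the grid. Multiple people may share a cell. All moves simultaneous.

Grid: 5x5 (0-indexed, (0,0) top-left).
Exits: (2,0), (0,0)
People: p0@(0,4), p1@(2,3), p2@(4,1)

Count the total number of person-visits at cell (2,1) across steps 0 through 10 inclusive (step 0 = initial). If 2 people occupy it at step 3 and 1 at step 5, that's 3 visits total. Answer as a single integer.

Step 0: p0@(0,4) p1@(2,3) p2@(4,1) -> at (2,1): 0 [-], cum=0
Step 1: p0@(0,3) p1@(2,2) p2@(3,1) -> at (2,1): 0 [-], cum=0
Step 2: p0@(0,2) p1@(2,1) p2@(2,1) -> at (2,1): 2 [p1,p2], cum=2
Step 3: p0@(0,1) p1@ESC p2@ESC -> at (2,1): 0 [-], cum=2
Step 4: p0@ESC p1@ESC p2@ESC -> at (2,1): 0 [-], cum=2
Total visits = 2

Answer: 2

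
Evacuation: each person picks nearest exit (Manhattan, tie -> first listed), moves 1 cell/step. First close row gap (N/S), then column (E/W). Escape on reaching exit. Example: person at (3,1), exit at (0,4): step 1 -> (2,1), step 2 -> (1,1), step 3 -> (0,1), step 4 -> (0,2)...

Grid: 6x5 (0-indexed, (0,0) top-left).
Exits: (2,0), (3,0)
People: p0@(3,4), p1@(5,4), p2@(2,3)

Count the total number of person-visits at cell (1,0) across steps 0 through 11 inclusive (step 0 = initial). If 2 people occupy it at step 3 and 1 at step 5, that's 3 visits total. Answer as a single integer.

Step 0: p0@(3,4) p1@(5,4) p2@(2,3) -> at (1,0): 0 [-], cum=0
Step 1: p0@(3,3) p1@(4,4) p2@(2,2) -> at (1,0): 0 [-], cum=0
Step 2: p0@(3,2) p1@(3,4) p2@(2,1) -> at (1,0): 0 [-], cum=0
Step 3: p0@(3,1) p1@(3,3) p2@ESC -> at (1,0): 0 [-], cum=0
Step 4: p0@ESC p1@(3,2) p2@ESC -> at (1,0): 0 [-], cum=0
Step 5: p0@ESC p1@(3,1) p2@ESC -> at (1,0): 0 [-], cum=0
Step 6: p0@ESC p1@ESC p2@ESC -> at (1,0): 0 [-], cum=0
Total visits = 0

Answer: 0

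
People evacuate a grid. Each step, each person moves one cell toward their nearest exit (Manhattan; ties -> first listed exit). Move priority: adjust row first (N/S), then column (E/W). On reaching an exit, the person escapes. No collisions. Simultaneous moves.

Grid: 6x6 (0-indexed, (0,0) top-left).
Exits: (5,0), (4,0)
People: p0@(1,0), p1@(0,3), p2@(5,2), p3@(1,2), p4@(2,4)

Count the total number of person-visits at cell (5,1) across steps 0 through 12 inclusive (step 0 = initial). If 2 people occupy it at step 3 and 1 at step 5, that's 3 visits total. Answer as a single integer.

Step 0: p0@(1,0) p1@(0,3) p2@(5,2) p3@(1,2) p4@(2,4) -> at (5,1): 0 [-], cum=0
Step 1: p0@(2,0) p1@(1,3) p2@(5,1) p3@(2,2) p4@(3,4) -> at (5,1): 1 [p2], cum=1
Step 2: p0@(3,0) p1@(2,3) p2@ESC p3@(3,2) p4@(4,4) -> at (5,1): 0 [-], cum=1
Step 3: p0@ESC p1@(3,3) p2@ESC p3@(4,2) p4@(4,3) -> at (5,1): 0 [-], cum=1
Step 4: p0@ESC p1@(4,3) p2@ESC p3@(4,1) p4@(4,2) -> at (5,1): 0 [-], cum=1
Step 5: p0@ESC p1@(4,2) p2@ESC p3@ESC p4@(4,1) -> at (5,1): 0 [-], cum=1
Step 6: p0@ESC p1@(4,1) p2@ESC p3@ESC p4@ESC -> at (5,1): 0 [-], cum=1
Step 7: p0@ESC p1@ESC p2@ESC p3@ESC p4@ESC -> at (5,1): 0 [-], cum=1
Total visits = 1

Answer: 1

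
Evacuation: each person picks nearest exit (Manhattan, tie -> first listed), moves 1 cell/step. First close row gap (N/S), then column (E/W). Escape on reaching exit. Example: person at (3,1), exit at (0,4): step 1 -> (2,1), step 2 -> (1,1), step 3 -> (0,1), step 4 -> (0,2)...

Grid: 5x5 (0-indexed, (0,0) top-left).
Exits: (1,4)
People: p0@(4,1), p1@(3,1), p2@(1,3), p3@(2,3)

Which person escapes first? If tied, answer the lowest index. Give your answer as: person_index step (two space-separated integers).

Answer: 2 1

Derivation:
Step 1: p0:(4,1)->(3,1) | p1:(3,1)->(2,1) | p2:(1,3)->(1,4)->EXIT | p3:(2,3)->(1,3)
Step 2: p0:(3,1)->(2,1) | p1:(2,1)->(1,1) | p2:escaped | p3:(1,3)->(1,4)->EXIT
Step 3: p0:(2,1)->(1,1) | p1:(1,1)->(1,2) | p2:escaped | p3:escaped
Step 4: p0:(1,1)->(1,2) | p1:(1,2)->(1,3) | p2:escaped | p3:escaped
Step 5: p0:(1,2)->(1,3) | p1:(1,3)->(1,4)->EXIT | p2:escaped | p3:escaped
Step 6: p0:(1,3)->(1,4)->EXIT | p1:escaped | p2:escaped | p3:escaped
Exit steps: [6, 5, 1, 2]
First to escape: p2 at step 1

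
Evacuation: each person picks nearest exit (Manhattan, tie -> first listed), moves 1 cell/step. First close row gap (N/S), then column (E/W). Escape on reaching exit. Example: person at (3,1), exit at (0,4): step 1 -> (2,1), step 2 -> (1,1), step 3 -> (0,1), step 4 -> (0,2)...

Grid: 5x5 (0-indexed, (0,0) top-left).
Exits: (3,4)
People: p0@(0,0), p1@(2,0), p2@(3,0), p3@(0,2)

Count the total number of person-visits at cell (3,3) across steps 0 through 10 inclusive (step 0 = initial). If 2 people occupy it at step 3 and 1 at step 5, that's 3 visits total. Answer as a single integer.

Answer: 4

Derivation:
Step 0: p0@(0,0) p1@(2,0) p2@(3,0) p3@(0,2) -> at (3,3): 0 [-], cum=0
Step 1: p0@(1,0) p1@(3,0) p2@(3,1) p3@(1,2) -> at (3,3): 0 [-], cum=0
Step 2: p0@(2,0) p1@(3,1) p2@(3,2) p3@(2,2) -> at (3,3): 0 [-], cum=0
Step 3: p0@(3,0) p1@(3,2) p2@(3,3) p3@(3,2) -> at (3,3): 1 [p2], cum=1
Step 4: p0@(3,1) p1@(3,3) p2@ESC p3@(3,3) -> at (3,3): 2 [p1,p3], cum=3
Step 5: p0@(3,2) p1@ESC p2@ESC p3@ESC -> at (3,3): 0 [-], cum=3
Step 6: p0@(3,3) p1@ESC p2@ESC p3@ESC -> at (3,3): 1 [p0], cum=4
Step 7: p0@ESC p1@ESC p2@ESC p3@ESC -> at (3,3): 0 [-], cum=4
Total visits = 4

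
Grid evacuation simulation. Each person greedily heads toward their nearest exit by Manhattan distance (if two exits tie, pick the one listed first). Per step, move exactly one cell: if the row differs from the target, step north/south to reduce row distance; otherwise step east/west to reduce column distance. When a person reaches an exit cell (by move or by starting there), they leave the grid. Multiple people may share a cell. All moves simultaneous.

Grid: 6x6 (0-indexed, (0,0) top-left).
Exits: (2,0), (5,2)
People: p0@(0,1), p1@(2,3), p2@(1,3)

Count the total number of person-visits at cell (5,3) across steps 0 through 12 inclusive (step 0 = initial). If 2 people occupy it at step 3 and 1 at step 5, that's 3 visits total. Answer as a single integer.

Step 0: p0@(0,1) p1@(2,3) p2@(1,3) -> at (5,3): 0 [-], cum=0
Step 1: p0@(1,1) p1@(2,2) p2@(2,3) -> at (5,3): 0 [-], cum=0
Step 2: p0@(2,1) p1@(2,1) p2@(2,2) -> at (5,3): 0 [-], cum=0
Step 3: p0@ESC p1@ESC p2@(2,1) -> at (5,3): 0 [-], cum=0
Step 4: p0@ESC p1@ESC p2@ESC -> at (5,3): 0 [-], cum=0
Total visits = 0

Answer: 0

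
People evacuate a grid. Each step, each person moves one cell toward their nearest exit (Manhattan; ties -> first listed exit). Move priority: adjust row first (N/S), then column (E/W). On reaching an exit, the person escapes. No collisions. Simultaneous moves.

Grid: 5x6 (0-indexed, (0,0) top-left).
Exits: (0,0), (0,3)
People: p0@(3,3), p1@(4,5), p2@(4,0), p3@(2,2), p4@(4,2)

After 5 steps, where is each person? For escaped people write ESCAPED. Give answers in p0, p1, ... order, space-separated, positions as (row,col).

Step 1: p0:(3,3)->(2,3) | p1:(4,5)->(3,5) | p2:(4,0)->(3,0) | p3:(2,2)->(1,2) | p4:(4,2)->(3,2)
Step 2: p0:(2,3)->(1,3) | p1:(3,5)->(2,5) | p2:(3,0)->(2,0) | p3:(1,2)->(0,2) | p4:(3,2)->(2,2)
Step 3: p0:(1,3)->(0,3)->EXIT | p1:(2,5)->(1,5) | p2:(2,0)->(1,0) | p3:(0,2)->(0,3)->EXIT | p4:(2,2)->(1,2)
Step 4: p0:escaped | p1:(1,5)->(0,5) | p2:(1,0)->(0,0)->EXIT | p3:escaped | p4:(1,2)->(0,2)
Step 5: p0:escaped | p1:(0,5)->(0,4) | p2:escaped | p3:escaped | p4:(0,2)->(0,3)->EXIT

ESCAPED (0,4) ESCAPED ESCAPED ESCAPED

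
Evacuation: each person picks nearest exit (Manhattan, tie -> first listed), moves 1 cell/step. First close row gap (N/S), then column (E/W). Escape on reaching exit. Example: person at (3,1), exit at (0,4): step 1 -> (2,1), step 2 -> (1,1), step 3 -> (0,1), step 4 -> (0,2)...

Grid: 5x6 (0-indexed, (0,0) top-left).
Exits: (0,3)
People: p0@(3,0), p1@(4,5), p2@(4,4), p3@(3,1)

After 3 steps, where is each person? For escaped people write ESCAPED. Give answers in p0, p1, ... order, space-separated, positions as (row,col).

Step 1: p0:(3,0)->(2,0) | p1:(4,5)->(3,5) | p2:(4,4)->(3,4) | p3:(3,1)->(2,1)
Step 2: p0:(2,0)->(1,0) | p1:(3,5)->(2,5) | p2:(3,4)->(2,4) | p3:(2,1)->(1,1)
Step 3: p0:(1,0)->(0,0) | p1:(2,5)->(1,5) | p2:(2,4)->(1,4) | p3:(1,1)->(0,1)

(0,0) (1,5) (1,4) (0,1)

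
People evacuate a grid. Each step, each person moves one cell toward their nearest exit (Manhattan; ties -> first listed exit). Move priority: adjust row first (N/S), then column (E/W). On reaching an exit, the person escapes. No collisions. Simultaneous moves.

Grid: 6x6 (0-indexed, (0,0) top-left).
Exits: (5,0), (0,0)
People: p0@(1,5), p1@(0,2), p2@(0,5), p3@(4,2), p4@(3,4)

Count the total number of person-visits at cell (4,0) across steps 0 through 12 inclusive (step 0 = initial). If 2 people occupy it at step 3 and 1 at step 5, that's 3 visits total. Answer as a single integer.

Answer: 0

Derivation:
Step 0: p0@(1,5) p1@(0,2) p2@(0,5) p3@(4,2) p4@(3,4) -> at (4,0): 0 [-], cum=0
Step 1: p0@(0,5) p1@(0,1) p2@(0,4) p3@(5,2) p4@(4,4) -> at (4,0): 0 [-], cum=0
Step 2: p0@(0,4) p1@ESC p2@(0,3) p3@(5,1) p4@(5,4) -> at (4,0): 0 [-], cum=0
Step 3: p0@(0,3) p1@ESC p2@(0,2) p3@ESC p4@(5,3) -> at (4,0): 0 [-], cum=0
Step 4: p0@(0,2) p1@ESC p2@(0,1) p3@ESC p4@(5,2) -> at (4,0): 0 [-], cum=0
Step 5: p0@(0,1) p1@ESC p2@ESC p3@ESC p4@(5,1) -> at (4,0): 0 [-], cum=0
Step 6: p0@ESC p1@ESC p2@ESC p3@ESC p4@ESC -> at (4,0): 0 [-], cum=0
Total visits = 0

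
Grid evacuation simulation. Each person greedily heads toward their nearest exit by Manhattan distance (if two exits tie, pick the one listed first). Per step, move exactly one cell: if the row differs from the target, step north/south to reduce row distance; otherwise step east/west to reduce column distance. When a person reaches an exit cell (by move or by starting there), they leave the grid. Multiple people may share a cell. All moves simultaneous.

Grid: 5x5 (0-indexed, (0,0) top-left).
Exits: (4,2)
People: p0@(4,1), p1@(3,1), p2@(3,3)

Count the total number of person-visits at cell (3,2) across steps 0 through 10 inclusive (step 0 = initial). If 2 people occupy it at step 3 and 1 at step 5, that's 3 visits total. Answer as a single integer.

Step 0: p0@(4,1) p1@(3,1) p2@(3,3) -> at (3,2): 0 [-], cum=0
Step 1: p0@ESC p1@(4,1) p2@(4,3) -> at (3,2): 0 [-], cum=0
Step 2: p0@ESC p1@ESC p2@ESC -> at (3,2): 0 [-], cum=0
Total visits = 0

Answer: 0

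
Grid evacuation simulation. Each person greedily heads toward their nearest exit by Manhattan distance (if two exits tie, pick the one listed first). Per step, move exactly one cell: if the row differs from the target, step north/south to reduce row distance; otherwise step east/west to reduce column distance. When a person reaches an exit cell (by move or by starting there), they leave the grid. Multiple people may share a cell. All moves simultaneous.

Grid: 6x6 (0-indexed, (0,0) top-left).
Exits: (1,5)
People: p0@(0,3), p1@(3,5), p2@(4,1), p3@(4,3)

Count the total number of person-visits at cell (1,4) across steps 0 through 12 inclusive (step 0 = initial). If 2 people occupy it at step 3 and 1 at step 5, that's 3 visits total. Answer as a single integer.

Step 0: p0@(0,3) p1@(3,5) p2@(4,1) p3@(4,3) -> at (1,4): 0 [-], cum=0
Step 1: p0@(1,3) p1@(2,5) p2@(3,1) p3@(3,3) -> at (1,4): 0 [-], cum=0
Step 2: p0@(1,4) p1@ESC p2@(2,1) p3@(2,3) -> at (1,4): 1 [p0], cum=1
Step 3: p0@ESC p1@ESC p2@(1,1) p3@(1,3) -> at (1,4): 0 [-], cum=1
Step 4: p0@ESC p1@ESC p2@(1,2) p3@(1,4) -> at (1,4): 1 [p3], cum=2
Step 5: p0@ESC p1@ESC p2@(1,3) p3@ESC -> at (1,4): 0 [-], cum=2
Step 6: p0@ESC p1@ESC p2@(1,4) p3@ESC -> at (1,4): 1 [p2], cum=3
Step 7: p0@ESC p1@ESC p2@ESC p3@ESC -> at (1,4): 0 [-], cum=3
Total visits = 3

Answer: 3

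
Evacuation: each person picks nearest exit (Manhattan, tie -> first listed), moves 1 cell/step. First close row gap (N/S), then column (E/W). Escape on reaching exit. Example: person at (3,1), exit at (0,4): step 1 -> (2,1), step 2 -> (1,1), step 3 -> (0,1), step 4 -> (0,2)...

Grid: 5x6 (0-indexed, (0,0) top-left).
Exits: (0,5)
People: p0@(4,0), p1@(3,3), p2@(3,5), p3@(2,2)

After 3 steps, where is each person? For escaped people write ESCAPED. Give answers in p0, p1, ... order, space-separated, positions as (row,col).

Step 1: p0:(4,0)->(3,0) | p1:(3,3)->(2,3) | p2:(3,5)->(2,5) | p3:(2,2)->(1,2)
Step 2: p0:(3,0)->(2,0) | p1:(2,3)->(1,3) | p2:(2,5)->(1,5) | p3:(1,2)->(0,2)
Step 3: p0:(2,0)->(1,0) | p1:(1,3)->(0,3) | p2:(1,5)->(0,5)->EXIT | p3:(0,2)->(0,3)

(1,0) (0,3) ESCAPED (0,3)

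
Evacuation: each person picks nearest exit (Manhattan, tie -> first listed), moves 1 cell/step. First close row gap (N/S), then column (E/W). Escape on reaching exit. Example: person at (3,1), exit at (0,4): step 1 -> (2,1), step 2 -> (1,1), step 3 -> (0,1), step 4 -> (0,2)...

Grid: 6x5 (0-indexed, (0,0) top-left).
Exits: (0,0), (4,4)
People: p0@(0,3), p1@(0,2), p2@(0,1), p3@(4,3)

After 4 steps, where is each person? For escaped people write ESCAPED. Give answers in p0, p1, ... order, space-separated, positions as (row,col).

Step 1: p0:(0,3)->(0,2) | p1:(0,2)->(0,1) | p2:(0,1)->(0,0)->EXIT | p3:(4,3)->(4,4)->EXIT
Step 2: p0:(0,2)->(0,1) | p1:(0,1)->(0,0)->EXIT | p2:escaped | p3:escaped
Step 3: p0:(0,1)->(0,0)->EXIT | p1:escaped | p2:escaped | p3:escaped

ESCAPED ESCAPED ESCAPED ESCAPED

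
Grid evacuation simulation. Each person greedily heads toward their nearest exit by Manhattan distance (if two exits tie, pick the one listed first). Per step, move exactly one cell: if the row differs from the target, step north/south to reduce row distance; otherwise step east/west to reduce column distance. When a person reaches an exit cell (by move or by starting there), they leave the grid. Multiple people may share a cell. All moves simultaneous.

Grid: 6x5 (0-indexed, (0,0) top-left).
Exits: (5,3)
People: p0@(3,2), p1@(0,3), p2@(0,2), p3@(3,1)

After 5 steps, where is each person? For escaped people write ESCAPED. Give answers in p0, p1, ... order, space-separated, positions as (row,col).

Step 1: p0:(3,2)->(4,2) | p1:(0,3)->(1,3) | p2:(0,2)->(1,2) | p3:(3,1)->(4,1)
Step 2: p0:(4,2)->(5,2) | p1:(1,3)->(2,3) | p2:(1,2)->(2,2) | p3:(4,1)->(5,1)
Step 3: p0:(5,2)->(5,3)->EXIT | p1:(2,3)->(3,3) | p2:(2,2)->(3,2) | p3:(5,1)->(5,2)
Step 4: p0:escaped | p1:(3,3)->(4,3) | p2:(3,2)->(4,2) | p3:(5,2)->(5,3)->EXIT
Step 5: p0:escaped | p1:(4,3)->(5,3)->EXIT | p2:(4,2)->(5,2) | p3:escaped

ESCAPED ESCAPED (5,2) ESCAPED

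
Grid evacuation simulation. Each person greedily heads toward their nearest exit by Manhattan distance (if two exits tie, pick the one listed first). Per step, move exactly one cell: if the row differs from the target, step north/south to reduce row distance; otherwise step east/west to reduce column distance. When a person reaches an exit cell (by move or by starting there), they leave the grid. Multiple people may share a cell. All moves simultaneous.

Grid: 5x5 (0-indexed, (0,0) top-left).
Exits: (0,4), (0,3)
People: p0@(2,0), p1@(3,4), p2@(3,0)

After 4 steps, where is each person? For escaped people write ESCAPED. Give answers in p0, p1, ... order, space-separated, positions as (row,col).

Step 1: p0:(2,0)->(1,0) | p1:(3,4)->(2,4) | p2:(3,0)->(2,0)
Step 2: p0:(1,0)->(0,0) | p1:(2,4)->(1,4) | p2:(2,0)->(1,0)
Step 3: p0:(0,0)->(0,1) | p1:(1,4)->(0,4)->EXIT | p2:(1,0)->(0,0)
Step 4: p0:(0,1)->(0,2) | p1:escaped | p2:(0,0)->(0,1)

(0,2) ESCAPED (0,1)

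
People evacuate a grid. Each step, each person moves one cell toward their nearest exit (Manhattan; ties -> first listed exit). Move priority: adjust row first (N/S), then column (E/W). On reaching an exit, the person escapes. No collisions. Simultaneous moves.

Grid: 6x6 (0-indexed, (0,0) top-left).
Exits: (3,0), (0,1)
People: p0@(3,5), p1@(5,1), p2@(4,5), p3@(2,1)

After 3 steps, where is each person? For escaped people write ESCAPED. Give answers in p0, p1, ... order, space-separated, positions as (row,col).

Step 1: p0:(3,5)->(3,4) | p1:(5,1)->(4,1) | p2:(4,5)->(3,5) | p3:(2,1)->(3,1)
Step 2: p0:(3,4)->(3,3) | p1:(4,1)->(3,1) | p2:(3,5)->(3,4) | p3:(3,1)->(3,0)->EXIT
Step 3: p0:(3,3)->(3,2) | p1:(3,1)->(3,0)->EXIT | p2:(3,4)->(3,3) | p3:escaped

(3,2) ESCAPED (3,3) ESCAPED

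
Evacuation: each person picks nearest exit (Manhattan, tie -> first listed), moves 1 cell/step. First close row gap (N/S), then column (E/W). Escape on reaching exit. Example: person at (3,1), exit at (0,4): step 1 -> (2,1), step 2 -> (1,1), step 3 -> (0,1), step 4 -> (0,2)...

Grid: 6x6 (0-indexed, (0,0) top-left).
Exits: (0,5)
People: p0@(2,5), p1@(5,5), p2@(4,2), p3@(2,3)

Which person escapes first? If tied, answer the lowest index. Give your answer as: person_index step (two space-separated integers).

Step 1: p0:(2,5)->(1,5) | p1:(5,5)->(4,5) | p2:(4,2)->(3,2) | p3:(2,3)->(1,3)
Step 2: p0:(1,5)->(0,5)->EXIT | p1:(4,5)->(3,5) | p2:(3,2)->(2,2) | p3:(1,3)->(0,3)
Step 3: p0:escaped | p1:(3,5)->(2,5) | p2:(2,2)->(1,2) | p3:(0,3)->(0,4)
Step 4: p0:escaped | p1:(2,5)->(1,5) | p2:(1,2)->(0,2) | p3:(0,4)->(0,5)->EXIT
Step 5: p0:escaped | p1:(1,5)->(0,5)->EXIT | p2:(0,2)->(0,3) | p3:escaped
Step 6: p0:escaped | p1:escaped | p2:(0,3)->(0,4) | p3:escaped
Step 7: p0:escaped | p1:escaped | p2:(0,4)->(0,5)->EXIT | p3:escaped
Exit steps: [2, 5, 7, 4]
First to escape: p0 at step 2

Answer: 0 2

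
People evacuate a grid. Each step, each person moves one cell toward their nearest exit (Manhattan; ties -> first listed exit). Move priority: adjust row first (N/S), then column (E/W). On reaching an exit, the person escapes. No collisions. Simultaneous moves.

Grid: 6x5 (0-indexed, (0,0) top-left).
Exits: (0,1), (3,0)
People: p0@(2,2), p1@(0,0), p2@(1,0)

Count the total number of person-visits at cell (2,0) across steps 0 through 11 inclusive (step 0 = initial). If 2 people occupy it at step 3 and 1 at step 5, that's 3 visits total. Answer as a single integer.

Step 0: p0@(2,2) p1@(0,0) p2@(1,0) -> at (2,0): 0 [-], cum=0
Step 1: p0@(1,2) p1@ESC p2@(0,0) -> at (2,0): 0 [-], cum=0
Step 2: p0@(0,2) p1@ESC p2@ESC -> at (2,0): 0 [-], cum=0
Step 3: p0@ESC p1@ESC p2@ESC -> at (2,0): 0 [-], cum=0
Total visits = 0

Answer: 0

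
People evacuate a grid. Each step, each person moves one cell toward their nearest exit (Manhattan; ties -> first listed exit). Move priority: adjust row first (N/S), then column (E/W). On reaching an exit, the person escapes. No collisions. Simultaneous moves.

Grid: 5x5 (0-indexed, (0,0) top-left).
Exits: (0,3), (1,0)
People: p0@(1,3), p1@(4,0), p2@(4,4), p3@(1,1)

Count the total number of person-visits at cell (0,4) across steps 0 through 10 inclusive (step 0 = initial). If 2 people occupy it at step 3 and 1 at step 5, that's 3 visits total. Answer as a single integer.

Step 0: p0@(1,3) p1@(4,0) p2@(4,4) p3@(1,1) -> at (0,4): 0 [-], cum=0
Step 1: p0@ESC p1@(3,0) p2@(3,4) p3@ESC -> at (0,4): 0 [-], cum=0
Step 2: p0@ESC p1@(2,0) p2@(2,4) p3@ESC -> at (0,4): 0 [-], cum=0
Step 3: p0@ESC p1@ESC p2@(1,4) p3@ESC -> at (0,4): 0 [-], cum=0
Step 4: p0@ESC p1@ESC p2@(0,4) p3@ESC -> at (0,4): 1 [p2], cum=1
Step 5: p0@ESC p1@ESC p2@ESC p3@ESC -> at (0,4): 0 [-], cum=1
Total visits = 1

Answer: 1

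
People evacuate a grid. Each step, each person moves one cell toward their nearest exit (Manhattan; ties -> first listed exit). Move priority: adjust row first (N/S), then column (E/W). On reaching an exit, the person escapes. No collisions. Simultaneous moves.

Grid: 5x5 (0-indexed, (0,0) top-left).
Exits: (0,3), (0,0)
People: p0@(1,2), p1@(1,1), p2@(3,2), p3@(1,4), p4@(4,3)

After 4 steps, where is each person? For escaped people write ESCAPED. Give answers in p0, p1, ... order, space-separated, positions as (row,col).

Step 1: p0:(1,2)->(0,2) | p1:(1,1)->(0,1) | p2:(3,2)->(2,2) | p3:(1,4)->(0,4) | p4:(4,3)->(3,3)
Step 2: p0:(0,2)->(0,3)->EXIT | p1:(0,1)->(0,0)->EXIT | p2:(2,2)->(1,2) | p3:(0,4)->(0,3)->EXIT | p4:(3,3)->(2,3)
Step 3: p0:escaped | p1:escaped | p2:(1,2)->(0,2) | p3:escaped | p4:(2,3)->(1,3)
Step 4: p0:escaped | p1:escaped | p2:(0,2)->(0,3)->EXIT | p3:escaped | p4:(1,3)->(0,3)->EXIT

ESCAPED ESCAPED ESCAPED ESCAPED ESCAPED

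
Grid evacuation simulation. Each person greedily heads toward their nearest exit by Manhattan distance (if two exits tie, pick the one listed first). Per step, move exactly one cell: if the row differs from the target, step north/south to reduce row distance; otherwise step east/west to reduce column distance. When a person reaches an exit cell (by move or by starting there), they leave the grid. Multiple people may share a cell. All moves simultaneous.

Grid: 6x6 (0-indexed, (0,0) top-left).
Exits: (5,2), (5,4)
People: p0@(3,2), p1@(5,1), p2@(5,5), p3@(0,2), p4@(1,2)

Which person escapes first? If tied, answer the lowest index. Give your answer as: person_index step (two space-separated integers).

Step 1: p0:(3,2)->(4,2) | p1:(5,1)->(5,2)->EXIT | p2:(5,5)->(5,4)->EXIT | p3:(0,2)->(1,2) | p4:(1,2)->(2,2)
Step 2: p0:(4,2)->(5,2)->EXIT | p1:escaped | p2:escaped | p3:(1,2)->(2,2) | p4:(2,2)->(3,2)
Step 3: p0:escaped | p1:escaped | p2:escaped | p3:(2,2)->(3,2) | p4:(3,2)->(4,2)
Step 4: p0:escaped | p1:escaped | p2:escaped | p3:(3,2)->(4,2) | p4:(4,2)->(5,2)->EXIT
Step 5: p0:escaped | p1:escaped | p2:escaped | p3:(4,2)->(5,2)->EXIT | p4:escaped
Exit steps: [2, 1, 1, 5, 4]
First to escape: p1 at step 1

Answer: 1 1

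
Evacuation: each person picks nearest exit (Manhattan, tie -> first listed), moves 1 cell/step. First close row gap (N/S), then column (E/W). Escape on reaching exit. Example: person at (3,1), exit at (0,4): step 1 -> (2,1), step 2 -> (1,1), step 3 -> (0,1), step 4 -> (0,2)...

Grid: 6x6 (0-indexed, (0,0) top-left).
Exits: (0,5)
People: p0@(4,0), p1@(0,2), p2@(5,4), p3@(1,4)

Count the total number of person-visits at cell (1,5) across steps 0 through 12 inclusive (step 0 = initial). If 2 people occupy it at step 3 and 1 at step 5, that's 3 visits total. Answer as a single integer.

Step 0: p0@(4,0) p1@(0,2) p2@(5,4) p3@(1,4) -> at (1,5): 0 [-], cum=0
Step 1: p0@(3,0) p1@(0,3) p2@(4,4) p3@(0,4) -> at (1,5): 0 [-], cum=0
Step 2: p0@(2,0) p1@(0,4) p2@(3,4) p3@ESC -> at (1,5): 0 [-], cum=0
Step 3: p0@(1,0) p1@ESC p2@(2,4) p3@ESC -> at (1,5): 0 [-], cum=0
Step 4: p0@(0,0) p1@ESC p2@(1,4) p3@ESC -> at (1,5): 0 [-], cum=0
Step 5: p0@(0,1) p1@ESC p2@(0,4) p3@ESC -> at (1,5): 0 [-], cum=0
Step 6: p0@(0,2) p1@ESC p2@ESC p3@ESC -> at (1,5): 0 [-], cum=0
Step 7: p0@(0,3) p1@ESC p2@ESC p3@ESC -> at (1,5): 0 [-], cum=0
Step 8: p0@(0,4) p1@ESC p2@ESC p3@ESC -> at (1,5): 0 [-], cum=0
Step 9: p0@ESC p1@ESC p2@ESC p3@ESC -> at (1,5): 0 [-], cum=0
Total visits = 0

Answer: 0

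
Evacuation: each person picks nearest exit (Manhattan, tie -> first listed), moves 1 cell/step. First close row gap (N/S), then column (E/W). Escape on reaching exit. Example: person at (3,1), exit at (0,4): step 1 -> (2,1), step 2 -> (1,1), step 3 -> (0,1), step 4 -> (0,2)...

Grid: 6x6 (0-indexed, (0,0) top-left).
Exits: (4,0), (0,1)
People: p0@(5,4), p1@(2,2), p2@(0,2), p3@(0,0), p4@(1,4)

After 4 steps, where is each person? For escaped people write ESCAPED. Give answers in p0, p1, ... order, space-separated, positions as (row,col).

Step 1: p0:(5,4)->(4,4) | p1:(2,2)->(1,2) | p2:(0,2)->(0,1)->EXIT | p3:(0,0)->(0,1)->EXIT | p4:(1,4)->(0,4)
Step 2: p0:(4,4)->(4,3) | p1:(1,2)->(0,2) | p2:escaped | p3:escaped | p4:(0,4)->(0,3)
Step 3: p0:(4,3)->(4,2) | p1:(0,2)->(0,1)->EXIT | p2:escaped | p3:escaped | p4:(0,3)->(0,2)
Step 4: p0:(4,2)->(4,1) | p1:escaped | p2:escaped | p3:escaped | p4:(0,2)->(0,1)->EXIT

(4,1) ESCAPED ESCAPED ESCAPED ESCAPED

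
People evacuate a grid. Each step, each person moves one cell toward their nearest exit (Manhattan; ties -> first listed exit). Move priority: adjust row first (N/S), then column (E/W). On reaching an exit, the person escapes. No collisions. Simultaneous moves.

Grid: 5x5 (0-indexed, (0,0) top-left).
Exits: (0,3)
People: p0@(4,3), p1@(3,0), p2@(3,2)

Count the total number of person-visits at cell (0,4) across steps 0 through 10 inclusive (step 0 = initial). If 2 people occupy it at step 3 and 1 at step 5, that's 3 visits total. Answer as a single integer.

Answer: 0

Derivation:
Step 0: p0@(4,3) p1@(3,0) p2@(3,2) -> at (0,4): 0 [-], cum=0
Step 1: p0@(3,3) p1@(2,0) p2@(2,2) -> at (0,4): 0 [-], cum=0
Step 2: p0@(2,3) p1@(1,0) p2@(1,2) -> at (0,4): 0 [-], cum=0
Step 3: p0@(1,3) p1@(0,0) p2@(0,2) -> at (0,4): 0 [-], cum=0
Step 4: p0@ESC p1@(0,1) p2@ESC -> at (0,4): 0 [-], cum=0
Step 5: p0@ESC p1@(0,2) p2@ESC -> at (0,4): 0 [-], cum=0
Step 6: p0@ESC p1@ESC p2@ESC -> at (0,4): 0 [-], cum=0
Total visits = 0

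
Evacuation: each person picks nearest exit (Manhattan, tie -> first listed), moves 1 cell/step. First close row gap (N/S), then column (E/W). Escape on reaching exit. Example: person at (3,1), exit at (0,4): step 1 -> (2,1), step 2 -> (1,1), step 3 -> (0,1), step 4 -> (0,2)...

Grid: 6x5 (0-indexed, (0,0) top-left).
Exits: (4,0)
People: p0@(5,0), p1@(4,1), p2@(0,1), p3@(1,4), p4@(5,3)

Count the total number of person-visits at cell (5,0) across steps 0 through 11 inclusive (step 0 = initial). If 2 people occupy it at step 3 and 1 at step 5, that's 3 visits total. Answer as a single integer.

Step 0: p0@(5,0) p1@(4,1) p2@(0,1) p3@(1,4) p4@(5,3) -> at (5,0): 1 [p0], cum=1
Step 1: p0@ESC p1@ESC p2@(1,1) p3@(2,4) p4@(4,3) -> at (5,0): 0 [-], cum=1
Step 2: p0@ESC p1@ESC p2@(2,1) p3@(3,4) p4@(4,2) -> at (5,0): 0 [-], cum=1
Step 3: p0@ESC p1@ESC p2@(3,1) p3@(4,4) p4@(4,1) -> at (5,0): 0 [-], cum=1
Step 4: p0@ESC p1@ESC p2@(4,1) p3@(4,3) p4@ESC -> at (5,0): 0 [-], cum=1
Step 5: p0@ESC p1@ESC p2@ESC p3@(4,2) p4@ESC -> at (5,0): 0 [-], cum=1
Step 6: p0@ESC p1@ESC p2@ESC p3@(4,1) p4@ESC -> at (5,0): 0 [-], cum=1
Step 7: p0@ESC p1@ESC p2@ESC p3@ESC p4@ESC -> at (5,0): 0 [-], cum=1
Total visits = 1

Answer: 1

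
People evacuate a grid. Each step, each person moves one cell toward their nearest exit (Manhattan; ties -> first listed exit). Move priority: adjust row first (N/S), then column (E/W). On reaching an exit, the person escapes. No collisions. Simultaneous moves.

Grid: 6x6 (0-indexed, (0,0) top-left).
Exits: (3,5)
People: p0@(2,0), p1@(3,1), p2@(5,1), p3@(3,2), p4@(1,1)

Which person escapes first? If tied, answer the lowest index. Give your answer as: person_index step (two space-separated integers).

Step 1: p0:(2,0)->(3,0) | p1:(3,1)->(3,2) | p2:(5,1)->(4,1) | p3:(3,2)->(3,3) | p4:(1,1)->(2,1)
Step 2: p0:(3,0)->(3,1) | p1:(3,2)->(3,3) | p2:(4,1)->(3,1) | p3:(3,3)->(3,4) | p4:(2,1)->(3,1)
Step 3: p0:(3,1)->(3,2) | p1:(3,3)->(3,4) | p2:(3,1)->(3,2) | p3:(3,4)->(3,5)->EXIT | p4:(3,1)->(3,2)
Step 4: p0:(3,2)->(3,3) | p1:(3,4)->(3,5)->EXIT | p2:(3,2)->(3,3) | p3:escaped | p4:(3,2)->(3,3)
Step 5: p0:(3,3)->(3,4) | p1:escaped | p2:(3,3)->(3,4) | p3:escaped | p4:(3,3)->(3,4)
Step 6: p0:(3,4)->(3,5)->EXIT | p1:escaped | p2:(3,4)->(3,5)->EXIT | p3:escaped | p4:(3,4)->(3,5)->EXIT
Exit steps: [6, 4, 6, 3, 6]
First to escape: p3 at step 3

Answer: 3 3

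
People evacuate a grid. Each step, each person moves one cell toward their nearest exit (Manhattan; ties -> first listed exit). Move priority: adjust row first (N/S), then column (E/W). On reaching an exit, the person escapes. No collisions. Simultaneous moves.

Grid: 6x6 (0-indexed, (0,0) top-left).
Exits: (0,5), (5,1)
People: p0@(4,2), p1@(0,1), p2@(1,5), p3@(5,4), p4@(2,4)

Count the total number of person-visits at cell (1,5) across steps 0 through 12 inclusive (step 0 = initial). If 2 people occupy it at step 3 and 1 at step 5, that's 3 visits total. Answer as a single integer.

Step 0: p0@(4,2) p1@(0,1) p2@(1,5) p3@(5,4) p4@(2,4) -> at (1,5): 1 [p2], cum=1
Step 1: p0@(5,2) p1@(0,2) p2@ESC p3@(5,3) p4@(1,4) -> at (1,5): 0 [-], cum=1
Step 2: p0@ESC p1@(0,3) p2@ESC p3@(5,2) p4@(0,4) -> at (1,5): 0 [-], cum=1
Step 3: p0@ESC p1@(0,4) p2@ESC p3@ESC p4@ESC -> at (1,5): 0 [-], cum=1
Step 4: p0@ESC p1@ESC p2@ESC p3@ESC p4@ESC -> at (1,5): 0 [-], cum=1
Total visits = 1

Answer: 1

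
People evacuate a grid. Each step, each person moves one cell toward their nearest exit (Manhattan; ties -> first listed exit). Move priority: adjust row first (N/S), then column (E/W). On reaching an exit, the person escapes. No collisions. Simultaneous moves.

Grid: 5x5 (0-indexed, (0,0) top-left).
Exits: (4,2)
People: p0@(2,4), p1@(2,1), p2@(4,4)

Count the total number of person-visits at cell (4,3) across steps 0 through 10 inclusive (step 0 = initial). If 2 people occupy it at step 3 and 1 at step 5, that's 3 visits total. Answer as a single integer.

Answer: 2

Derivation:
Step 0: p0@(2,4) p1@(2,1) p2@(4,4) -> at (4,3): 0 [-], cum=0
Step 1: p0@(3,4) p1@(3,1) p2@(4,3) -> at (4,3): 1 [p2], cum=1
Step 2: p0@(4,4) p1@(4,1) p2@ESC -> at (4,3): 0 [-], cum=1
Step 3: p0@(4,3) p1@ESC p2@ESC -> at (4,3): 1 [p0], cum=2
Step 4: p0@ESC p1@ESC p2@ESC -> at (4,3): 0 [-], cum=2
Total visits = 2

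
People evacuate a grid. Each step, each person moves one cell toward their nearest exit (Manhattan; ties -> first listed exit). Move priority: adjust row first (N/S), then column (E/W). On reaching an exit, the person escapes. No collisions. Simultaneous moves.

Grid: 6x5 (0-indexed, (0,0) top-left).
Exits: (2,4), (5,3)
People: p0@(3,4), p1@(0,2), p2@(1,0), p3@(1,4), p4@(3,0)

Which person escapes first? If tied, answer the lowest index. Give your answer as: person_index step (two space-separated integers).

Answer: 0 1

Derivation:
Step 1: p0:(3,4)->(2,4)->EXIT | p1:(0,2)->(1,2) | p2:(1,0)->(2,0) | p3:(1,4)->(2,4)->EXIT | p4:(3,0)->(2,0)
Step 2: p0:escaped | p1:(1,2)->(2,2) | p2:(2,0)->(2,1) | p3:escaped | p4:(2,0)->(2,1)
Step 3: p0:escaped | p1:(2,2)->(2,3) | p2:(2,1)->(2,2) | p3:escaped | p4:(2,1)->(2,2)
Step 4: p0:escaped | p1:(2,3)->(2,4)->EXIT | p2:(2,2)->(2,3) | p3:escaped | p4:(2,2)->(2,3)
Step 5: p0:escaped | p1:escaped | p2:(2,3)->(2,4)->EXIT | p3:escaped | p4:(2,3)->(2,4)->EXIT
Exit steps: [1, 4, 5, 1, 5]
First to escape: p0 at step 1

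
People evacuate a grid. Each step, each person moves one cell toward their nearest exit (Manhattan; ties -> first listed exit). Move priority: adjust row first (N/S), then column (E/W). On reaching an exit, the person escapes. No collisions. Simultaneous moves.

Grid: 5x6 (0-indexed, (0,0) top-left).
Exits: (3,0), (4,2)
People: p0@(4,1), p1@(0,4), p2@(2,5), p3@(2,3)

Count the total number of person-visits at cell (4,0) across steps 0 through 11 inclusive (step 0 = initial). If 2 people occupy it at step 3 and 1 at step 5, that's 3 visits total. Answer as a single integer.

Answer: 0

Derivation:
Step 0: p0@(4,1) p1@(0,4) p2@(2,5) p3@(2,3) -> at (4,0): 0 [-], cum=0
Step 1: p0@ESC p1@(1,4) p2@(3,5) p3@(3,3) -> at (4,0): 0 [-], cum=0
Step 2: p0@ESC p1@(2,4) p2@(4,5) p3@(4,3) -> at (4,0): 0 [-], cum=0
Step 3: p0@ESC p1@(3,4) p2@(4,4) p3@ESC -> at (4,0): 0 [-], cum=0
Step 4: p0@ESC p1@(4,4) p2@(4,3) p3@ESC -> at (4,0): 0 [-], cum=0
Step 5: p0@ESC p1@(4,3) p2@ESC p3@ESC -> at (4,0): 0 [-], cum=0
Step 6: p0@ESC p1@ESC p2@ESC p3@ESC -> at (4,0): 0 [-], cum=0
Total visits = 0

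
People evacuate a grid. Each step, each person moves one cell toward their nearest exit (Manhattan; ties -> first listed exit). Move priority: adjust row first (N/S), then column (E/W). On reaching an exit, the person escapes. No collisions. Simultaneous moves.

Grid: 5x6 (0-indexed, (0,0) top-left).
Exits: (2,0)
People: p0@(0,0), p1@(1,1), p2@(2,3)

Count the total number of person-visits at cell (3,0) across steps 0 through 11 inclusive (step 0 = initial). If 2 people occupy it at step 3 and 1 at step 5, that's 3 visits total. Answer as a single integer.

Step 0: p0@(0,0) p1@(1,1) p2@(2,3) -> at (3,0): 0 [-], cum=0
Step 1: p0@(1,0) p1@(2,1) p2@(2,2) -> at (3,0): 0 [-], cum=0
Step 2: p0@ESC p1@ESC p2@(2,1) -> at (3,0): 0 [-], cum=0
Step 3: p0@ESC p1@ESC p2@ESC -> at (3,0): 0 [-], cum=0
Total visits = 0

Answer: 0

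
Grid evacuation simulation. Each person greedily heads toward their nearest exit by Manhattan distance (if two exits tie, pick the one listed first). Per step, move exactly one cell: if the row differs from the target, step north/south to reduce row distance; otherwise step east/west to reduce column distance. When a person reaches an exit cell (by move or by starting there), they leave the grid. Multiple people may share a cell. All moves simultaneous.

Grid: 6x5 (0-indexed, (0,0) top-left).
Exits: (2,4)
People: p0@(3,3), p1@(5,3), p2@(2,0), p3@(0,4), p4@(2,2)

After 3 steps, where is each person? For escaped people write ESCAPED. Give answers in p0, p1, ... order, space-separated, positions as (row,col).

Step 1: p0:(3,3)->(2,3) | p1:(5,3)->(4,3) | p2:(2,0)->(2,1) | p3:(0,4)->(1,4) | p4:(2,2)->(2,3)
Step 2: p0:(2,3)->(2,4)->EXIT | p1:(4,3)->(3,3) | p2:(2,1)->(2,2) | p3:(1,4)->(2,4)->EXIT | p4:(2,3)->(2,4)->EXIT
Step 3: p0:escaped | p1:(3,3)->(2,3) | p2:(2,2)->(2,3) | p3:escaped | p4:escaped

ESCAPED (2,3) (2,3) ESCAPED ESCAPED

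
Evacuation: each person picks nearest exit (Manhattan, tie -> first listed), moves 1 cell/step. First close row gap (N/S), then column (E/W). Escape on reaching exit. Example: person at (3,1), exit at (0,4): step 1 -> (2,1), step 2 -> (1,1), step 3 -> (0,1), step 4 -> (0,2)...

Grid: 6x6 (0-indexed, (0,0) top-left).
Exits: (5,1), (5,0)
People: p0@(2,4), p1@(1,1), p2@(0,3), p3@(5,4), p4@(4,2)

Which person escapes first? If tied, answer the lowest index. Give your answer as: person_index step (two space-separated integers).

Step 1: p0:(2,4)->(3,4) | p1:(1,1)->(2,1) | p2:(0,3)->(1,3) | p3:(5,4)->(5,3) | p4:(4,2)->(5,2)
Step 2: p0:(3,4)->(4,4) | p1:(2,1)->(3,1) | p2:(1,3)->(2,3) | p3:(5,3)->(5,2) | p4:(5,2)->(5,1)->EXIT
Step 3: p0:(4,4)->(5,4) | p1:(3,1)->(4,1) | p2:(2,3)->(3,3) | p3:(5,2)->(5,1)->EXIT | p4:escaped
Step 4: p0:(5,4)->(5,3) | p1:(4,1)->(5,1)->EXIT | p2:(3,3)->(4,3) | p3:escaped | p4:escaped
Step 5: p0:(5,3)->(5,2) | p1:escaped | p2:(4,3)->(5,3) | p3:escaped | p4:escaped
Step 6: p0:(5,2)->(5,1)->EXIT | p1:escaped | p2:(5,3)->(5,2) | p3:escaped | p4:escaped
Step 7: p0:escaped | p1:escaped | p2:(5,2)->(5,1)->EXIT | p3:escaped | p4:escaped
Exit steps: [6, 4, 7, 3, 2]
First to escape: p4 at step 2

Answer: 4 2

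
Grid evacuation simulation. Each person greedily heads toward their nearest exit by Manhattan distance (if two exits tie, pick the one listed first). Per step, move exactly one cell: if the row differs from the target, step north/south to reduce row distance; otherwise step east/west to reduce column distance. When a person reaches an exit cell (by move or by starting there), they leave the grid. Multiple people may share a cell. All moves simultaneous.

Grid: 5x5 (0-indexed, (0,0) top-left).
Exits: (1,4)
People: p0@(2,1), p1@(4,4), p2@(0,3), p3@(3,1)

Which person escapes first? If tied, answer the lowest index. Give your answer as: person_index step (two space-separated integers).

Answer: 2 2

Derivation:
Step 1: p0:(2,1)->(1,1) | p1:(4,4)->(3,4) | p2:(0,3)->(1,3) | p3:(3,1)->(2,1)
Step 2: p0:(1,1)->(1,2) | p1:(3,4)->(2,4) | p2:(1,3)->(1,4)->EXIT | p3:(2,1)->(1,1)
Step 3: p0:(1,2)->(1,3) | p1:(2,4)->(1,4)->EXIT | p2:escaped | p3:(1,1)->(1,2)
Step 4: p0:(1,3)->(1,4)->EXIT | p1:escaped | p2:escaped | p3:(1,2)->(1,3)
Step 5: p0:escaped | p1:escaped | p2:escaped | p3:(1,3)->(1,4)->EXIT
Exit steps: [4, 3, 2, 5]
First to escape: p2 at step 2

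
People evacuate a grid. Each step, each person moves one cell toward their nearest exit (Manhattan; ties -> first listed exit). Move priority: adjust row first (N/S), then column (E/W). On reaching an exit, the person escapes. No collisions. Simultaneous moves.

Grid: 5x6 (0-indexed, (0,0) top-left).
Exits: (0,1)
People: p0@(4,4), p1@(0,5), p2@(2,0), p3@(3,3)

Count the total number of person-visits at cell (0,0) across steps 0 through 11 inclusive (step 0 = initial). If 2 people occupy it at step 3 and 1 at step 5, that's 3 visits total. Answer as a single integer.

Step 0: p0@(4,4) p1@(0,5) p2@(2,0) p3@(3,3) -> at (0,0): 0 [-], cum=0
Step 1: p0@(3,4) p1@(0,4) p2@(1,0) p3@(2,3) -> at (0,0): 0 [-], cum=0
Step 2: p0@(2,4) p1@(0,3) p2@(0,0) p3@(1,3) -> at (0,0): 1 [p2], cum=1
Step 3: p0@(1,4) p1@(0,2) p2@ESC p3@(0,3) -> at (0,0): 0 [-], cum=1
Step 4: p0@(0,4) p1@ESC p2@ESC p3@(0,2) -> at (0,0): 0 [-], cum=1
Step 5: p0@(0,3) p1@ESC p2@ESC p3@ESC -> at (0,0): 0 [-], cum=1
Step 6: p0@(0,2) p1@ESC p2@ESC p3@ESC -> at (0,0): 0 [-], cum=1
Step 7: p0@ESC p1@ESC p2@ESC p3@ESC -> at (0,0): 0 [-], cum=1
Total visits = 1

Answer: 1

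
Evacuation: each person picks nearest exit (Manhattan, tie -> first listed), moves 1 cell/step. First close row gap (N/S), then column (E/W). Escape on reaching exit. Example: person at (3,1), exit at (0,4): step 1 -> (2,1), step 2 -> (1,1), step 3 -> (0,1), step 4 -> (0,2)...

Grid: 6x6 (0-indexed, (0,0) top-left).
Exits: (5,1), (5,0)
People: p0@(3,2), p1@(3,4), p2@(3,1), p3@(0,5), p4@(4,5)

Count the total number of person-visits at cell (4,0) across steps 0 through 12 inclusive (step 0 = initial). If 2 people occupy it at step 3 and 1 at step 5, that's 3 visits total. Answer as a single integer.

Answer: 0

Derivation:
Step 0: p0@(3,2) p1@(3,4) p2@(3,1) p3@(0,5) p4@(4,5) -> at (4,0): 0 [-], cum=0
Step 1: p0@(4,2) p1@(4,4) p2@(4,1) p3@(1,5) p4@(5,5) -> at (4,0): 0 [-], cum=0
Step 2: p0@(5,2) p1@(5,4) p2@ESC p3@(2,5) p4@(5,4) -> at (4,0): 0 [-], cum=0
Step 3: p0@ESC p1@(5,3) p2@ESC p3@(3,5) p4@(5,3) -> at (4,0): 0 [-], cum=0
Step 4: p0@ESC p1@(5,2) p2@ESC p3@(4,5) p4@(5,2) -> at (4,0): 0 [-], cum=0
Step 5: p0@ESC p1@ESC p2@ESC p3@(5,5) p4@ESC -> at (4,0): 0 [-], cum=0
Step 6: p0@ESC p1@ESC p2@ESC p3@(5,4) p4@ESC -> at (4,0): 0 [-], cum=0
Step 7: p0@ESC p1@ESC p2@ESC p3@(5,3) p4@ESC -> at (4,0): 0 [-], cum=0
Step 8: p0@ESC p1@ESC p2@ESC p3@(5,2) p4@ESC -> at (4,0): 0 [-], cum=0
Step 9: p0@ESC p1@ESC p2@ESC p3@ESC p4@ESC -> at (4,0): 0 [-], cum=0
Total visits = 0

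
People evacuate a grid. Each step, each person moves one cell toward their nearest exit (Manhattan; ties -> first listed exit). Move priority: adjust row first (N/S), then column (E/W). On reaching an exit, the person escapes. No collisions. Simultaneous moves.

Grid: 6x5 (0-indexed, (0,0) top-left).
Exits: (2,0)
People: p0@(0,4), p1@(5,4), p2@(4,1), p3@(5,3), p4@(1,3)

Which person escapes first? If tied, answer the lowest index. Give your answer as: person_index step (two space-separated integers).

Step 1: p0:(0,4)->(1,4) | p1:(5,4)->(4,4) | p2:(4,1)->(3,1) | p3:(5,3)->(4,3) | p4:(1,3)->(2,3)
Step 2: p0:(1,4)->(2,4) | p1:(4,4)->(3,4) | p2:(3,1)->(2,1) | p3:(4,3)->(3,3) | p4:(2,3)->(2,2)
Step 3: p0:(2,4)->(2,3) | p1:(3,4)->(2,4) | p2:(2,1)->(2,0)->EXIT | p3:(3,3)->(2,3) | p4:(2,2)->(2,1)
Step 4: p0:(2,3)->(2,2) | p1:(2,4)->(2,3) | p2:escaped | p3:(2,3)->(2,2) | p4:(2,1)->(2,0)->EXIT
Step 5: p0:(2,2)->(2,1) | p1:(2,3)->(2,2) | p2:escaped | p3:(2,2)->(2,1) | p4:escaped
Step 6: p0:(2,1)->(2,0)->EXIT | p1:(2,2)->(2,1) | p2:escaped | p3:(2,1)->(2,0)->EXIT | p4:escaped
Step 7: p0:escaped | p1:(2,1)->(2,0)->EXIT | p2:escaped | p3:escaped | p4:escaped
Exit steps: [6, 7, 3, 6, 4]
First to escape: p2 at step 3

Answer: 2 3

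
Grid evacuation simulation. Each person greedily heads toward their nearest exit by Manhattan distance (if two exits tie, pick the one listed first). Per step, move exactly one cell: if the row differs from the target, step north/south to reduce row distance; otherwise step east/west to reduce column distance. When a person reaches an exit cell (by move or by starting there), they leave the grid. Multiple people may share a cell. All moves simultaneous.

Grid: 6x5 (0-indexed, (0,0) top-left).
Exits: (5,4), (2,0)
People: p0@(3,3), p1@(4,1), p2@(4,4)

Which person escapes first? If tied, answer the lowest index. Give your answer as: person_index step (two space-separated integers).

Answer: 2 1

Derivation:
Step 1: p0:(3,3)->(4,3) | p1:(4,1)->(3,1) | p2:(4,4)->(5,4)->EXIT
Step 2: p0:(4,3)->(5,3) | p1:(3,1)->(2,1) | p2:escaped
Step 3: p0:(5,3)->(5,4)->EXIT | p1:(2,1)->(2,0)->EXIT | p2:escaped
Exit steps: [3, 3, 1]
First to escape: p2 at step 1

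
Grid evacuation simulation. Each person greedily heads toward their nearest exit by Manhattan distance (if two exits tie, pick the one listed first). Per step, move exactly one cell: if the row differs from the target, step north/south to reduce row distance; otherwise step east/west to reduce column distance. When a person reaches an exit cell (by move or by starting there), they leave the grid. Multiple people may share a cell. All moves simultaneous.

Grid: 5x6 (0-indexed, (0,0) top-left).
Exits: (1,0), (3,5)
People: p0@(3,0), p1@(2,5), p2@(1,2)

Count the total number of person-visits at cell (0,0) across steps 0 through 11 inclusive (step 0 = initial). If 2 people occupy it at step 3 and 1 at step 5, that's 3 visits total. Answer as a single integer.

Step 0: p0@(3,0) p1@(2,5) p2@(1,2) -> at (0,0): 0 [-], cum=0
Step 1: p0@(2,0) p1@ESC p2@(1,1) -> at (0,0): 0 [-], cum=0
Step 2: p0@ESC p1@ESC p2@ESC -> at (0,0): 0 [-], cum=0
Total visits = 0

Answer: 0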